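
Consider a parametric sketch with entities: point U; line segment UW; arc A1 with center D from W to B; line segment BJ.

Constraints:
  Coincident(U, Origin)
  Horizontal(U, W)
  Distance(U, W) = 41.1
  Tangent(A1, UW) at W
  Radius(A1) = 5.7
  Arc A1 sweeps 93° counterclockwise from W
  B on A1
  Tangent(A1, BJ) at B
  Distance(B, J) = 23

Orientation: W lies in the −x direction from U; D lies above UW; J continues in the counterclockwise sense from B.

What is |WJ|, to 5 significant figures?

29.312

On A1, W sits at bearing -90° from D; a 93° counterclockwise sweep puts B at bearing 3°, so B = D + 5.7·(cos 3°, sin 3°) = (-35.408, 5.9983). Tangency of A1 to BJ means the radius DB is perpendicular to BJ, so BJ runs along (−sin 3°, cos 3°); with |BJ| = 23.0, J = (-36.612, 28.967). Then |WJ| = |J − W| = 29.312.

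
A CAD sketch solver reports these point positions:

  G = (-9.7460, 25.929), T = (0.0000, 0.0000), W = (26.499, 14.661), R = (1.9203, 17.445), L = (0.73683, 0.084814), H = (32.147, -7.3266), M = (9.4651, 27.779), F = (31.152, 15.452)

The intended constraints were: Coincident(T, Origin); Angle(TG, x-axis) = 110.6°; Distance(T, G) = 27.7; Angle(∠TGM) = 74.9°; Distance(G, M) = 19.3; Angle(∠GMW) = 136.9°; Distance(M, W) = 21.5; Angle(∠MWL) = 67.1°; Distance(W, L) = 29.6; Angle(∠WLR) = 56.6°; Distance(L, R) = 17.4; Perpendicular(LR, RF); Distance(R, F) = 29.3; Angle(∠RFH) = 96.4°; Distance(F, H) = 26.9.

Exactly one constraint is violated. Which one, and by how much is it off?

Distance(F, H) = 26.9 — off by 4.10.

T = (0.00, 0.00) ✓; TG at 110.6° ✓; |TG| = 27.70 ✓; ∠TGM = 74.90° ✓; |GM| = 19.30 ✓; ∠GMW = 136.9° ✓; |MW| = 21.50 ✓; ∠MWL = 67.10° ✓; |WL| = 29.60 ✓; ∠WLR = 56.60° ✓; |LR| = 17.40 ✓; ∠(LR, RF) = 90.00° ✓; |RF| = 29.30 ✓; ∠RFH = 96.40° ✓; |FH| = 22.80 ✗.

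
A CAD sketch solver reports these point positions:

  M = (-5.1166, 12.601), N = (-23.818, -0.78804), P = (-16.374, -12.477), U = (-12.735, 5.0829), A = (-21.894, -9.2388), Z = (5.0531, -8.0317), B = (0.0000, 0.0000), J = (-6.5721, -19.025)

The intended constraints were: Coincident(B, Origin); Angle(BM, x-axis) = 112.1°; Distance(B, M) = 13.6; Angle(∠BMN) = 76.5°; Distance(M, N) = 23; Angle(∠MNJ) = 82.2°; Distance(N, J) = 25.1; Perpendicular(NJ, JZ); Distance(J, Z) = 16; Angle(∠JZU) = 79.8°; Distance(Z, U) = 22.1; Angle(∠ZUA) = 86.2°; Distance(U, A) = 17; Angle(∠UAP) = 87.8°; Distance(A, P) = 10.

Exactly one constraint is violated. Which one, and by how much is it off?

Distance(A, P) = 10 — off by 3.60.

B = (0.00, 0.00) ✓; BM at 112.1° ✓; |BM| = 13.60 ✓; ∠BMN = 76.50° ✓; |MN| = 23.00 ✓; ∠MNJ = 82.20° ✓; |NJ| = 25.10 ✓; ∠(NJ, JZ) = 90.00° ✓; |JZ| = 16.00 ✓; ∠JZU = 79.80° ✓; |ZU| = 22.10 ✓; ∠ZUA = 86.20° ✓; |UA| = 17.00 ✓; ∠UAP = 87.80° ✓; |AP| = 6.400 ✗.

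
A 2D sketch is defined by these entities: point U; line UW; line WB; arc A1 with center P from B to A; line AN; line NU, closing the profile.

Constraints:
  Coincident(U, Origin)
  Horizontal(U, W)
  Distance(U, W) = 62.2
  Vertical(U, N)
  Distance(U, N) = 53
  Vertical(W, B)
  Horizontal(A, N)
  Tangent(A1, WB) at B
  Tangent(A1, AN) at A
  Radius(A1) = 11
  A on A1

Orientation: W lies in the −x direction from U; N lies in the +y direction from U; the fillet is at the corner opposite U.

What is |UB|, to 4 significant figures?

75.05

The virtual corner opposite U is at (-62.20, 53.00). The tangent condition forces PB to be normal to WB and tangency of A1 to AN means the radius PA is perpendicular to AN, with radius 11.0, so the center P sits 11.0 in from both sides at P = (-51.20, 42.00). That places the tangent points at B = (-62.20, 42.00) on WB and A = (-51.20, 53.00) on AN. Then |UB| = |B − U| = 75.05.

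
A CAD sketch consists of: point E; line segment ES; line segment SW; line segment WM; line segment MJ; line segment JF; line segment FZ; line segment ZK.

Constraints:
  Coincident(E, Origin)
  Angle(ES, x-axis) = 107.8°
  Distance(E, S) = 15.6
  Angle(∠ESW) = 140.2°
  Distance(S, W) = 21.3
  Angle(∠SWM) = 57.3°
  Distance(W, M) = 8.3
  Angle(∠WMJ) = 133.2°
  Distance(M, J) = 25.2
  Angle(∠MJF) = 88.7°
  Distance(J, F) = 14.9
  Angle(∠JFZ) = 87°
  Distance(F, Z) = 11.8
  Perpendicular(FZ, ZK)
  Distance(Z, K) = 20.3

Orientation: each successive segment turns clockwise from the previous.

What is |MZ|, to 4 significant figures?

19.18

E is at the origin; ES runs at 107.8° with length 15.6, so S = (-4.769, 14.85). ∠ESW = 140.2° gives SW at 68.00° from the x-axis; with |SW| = 21.3, W = (3.210, 34.60). ∠SWM = 57.3° gives WM at -54.70° from the x-axis; with |WM| = 8.3, M = (8.006, 27.83). ∠WMJ = 133.2° gives MJ at -101.5° from the x-axis; with |MJ| = 25.2, J = (2.982, 3.134). ∠MJF = 88.7° gives JF at 167.2° from the x-axis; with |JF| = 14.9, F = (-11.55, 6.435). ∠JFZ = 87.0° gives FZ at 74.20° from the x-axis; with |FZ| = 11.8, Z = (-8.334, 17.79). Then |MZ| = |Z − M| = 19.18.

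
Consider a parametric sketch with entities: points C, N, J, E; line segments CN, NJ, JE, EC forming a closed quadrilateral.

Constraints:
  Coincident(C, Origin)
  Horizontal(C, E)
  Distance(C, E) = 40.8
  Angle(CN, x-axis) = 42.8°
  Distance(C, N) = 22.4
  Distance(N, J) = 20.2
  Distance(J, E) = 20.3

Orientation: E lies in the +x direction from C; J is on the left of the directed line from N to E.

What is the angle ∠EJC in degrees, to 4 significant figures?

74.66°

C is at the origin; C and E share the same y with |CE| = 40.8 and E in +x, so E = (40.8, 0). CN runs at 42.8° with |CN| = 22.4, so N = (16.44, 15.22). J is determined by |NJ| = 20.2 and |JE| = 20.3 together: it lies at the intersection of circle(N, 20.2) and circle(E, 20.3). With |NE| = 28.73, the foot of the radical line on NE is 14.29 from N and the perpendicular offset is √(20.2² − 14.29²) = 14.27. Taking the left-of-NE solution: J = (36.12, 19.75).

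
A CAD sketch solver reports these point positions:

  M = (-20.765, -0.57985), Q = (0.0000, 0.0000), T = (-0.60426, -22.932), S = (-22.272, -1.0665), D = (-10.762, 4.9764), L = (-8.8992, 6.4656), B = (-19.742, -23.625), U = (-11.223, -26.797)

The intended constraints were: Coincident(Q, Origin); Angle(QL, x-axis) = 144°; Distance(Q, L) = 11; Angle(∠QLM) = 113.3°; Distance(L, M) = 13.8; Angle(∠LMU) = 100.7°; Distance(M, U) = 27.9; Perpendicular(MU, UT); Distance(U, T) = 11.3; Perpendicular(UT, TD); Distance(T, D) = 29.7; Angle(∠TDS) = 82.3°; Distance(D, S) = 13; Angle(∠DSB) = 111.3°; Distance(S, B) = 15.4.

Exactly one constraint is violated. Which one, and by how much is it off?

Distance(S, B) = 15.4 — off by 7.30.

Q = (0.00, 0.00) ✓; QL at 144.0° ✓; |QL| = 11.00 ✓; ∠QLM = 113.3° ✓; |LM| = 13.80 ✓; ∠LMU = 100.7° ✓; |MU| = 27.90 ✓; ∠(MU, UT) = 90.00° ✓; |UT| = 11.30 ✓; ∠(UT, TD) = 90.00° ✓; |TD| = 29.70 ✓; ∠TDS = 82.30° ✓; |DS| = 13.00 ✓; ∠DSB = 111.3° ✓; |SB| = 22.70 ✗.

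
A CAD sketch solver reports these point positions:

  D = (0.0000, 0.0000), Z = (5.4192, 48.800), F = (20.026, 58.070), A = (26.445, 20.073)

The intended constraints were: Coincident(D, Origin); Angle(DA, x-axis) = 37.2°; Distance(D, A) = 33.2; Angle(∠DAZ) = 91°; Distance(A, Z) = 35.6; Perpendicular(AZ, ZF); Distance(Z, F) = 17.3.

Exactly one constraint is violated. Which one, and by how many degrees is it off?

Perpendicular(AZ, ZF) — off by 3.80°.

D = (0.00, 0.00) ✓; DA at 37.20° ✓; |DA| = 33.20 ✓; ∠DAZ = 91.00° ✓; |AZ| = 35.60 ✓; ∠(AZ, ZF) = 93.80° ✗; |ZF| = 17.30 ✓.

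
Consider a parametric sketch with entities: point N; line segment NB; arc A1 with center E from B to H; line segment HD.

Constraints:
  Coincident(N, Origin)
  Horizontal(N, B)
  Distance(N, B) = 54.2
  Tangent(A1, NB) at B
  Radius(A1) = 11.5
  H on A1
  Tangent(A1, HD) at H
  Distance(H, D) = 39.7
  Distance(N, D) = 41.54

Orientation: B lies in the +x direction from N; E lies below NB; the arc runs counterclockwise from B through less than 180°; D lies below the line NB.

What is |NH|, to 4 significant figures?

45.31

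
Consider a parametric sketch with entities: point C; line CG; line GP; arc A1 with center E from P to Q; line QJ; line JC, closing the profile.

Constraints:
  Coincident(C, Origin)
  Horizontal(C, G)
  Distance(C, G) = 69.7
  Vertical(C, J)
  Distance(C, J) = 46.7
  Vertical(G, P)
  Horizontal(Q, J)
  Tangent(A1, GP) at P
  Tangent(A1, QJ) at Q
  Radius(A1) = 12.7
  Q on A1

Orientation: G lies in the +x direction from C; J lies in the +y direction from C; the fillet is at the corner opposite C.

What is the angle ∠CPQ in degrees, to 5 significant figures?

71.003°

C is at the origin; C and G share the same y with |CG| = 69.7 and G on the +x side, so G = (69.700, 0.0000). CJ is vertical with |CJ| = 46.7 and J on the +y side, so J = (0.0000, 46.700). The virtual corner opposite C is at (69.700, 46.700). A1 meets GP tangentially, so EP is at right angles to GP and the tangent condition forces EQ to be normal to QJ, with radius 12.7, so the center E sits 12.7 in from both sides at E = (57.000, 34.000). That places the tangent points at P = (69.700, 34.000) on GP and Q = (57.000, 46.700) on QJ. Then cos ∠CPQ = PC·PQ / (|PC||PQ|), giving 71.003°.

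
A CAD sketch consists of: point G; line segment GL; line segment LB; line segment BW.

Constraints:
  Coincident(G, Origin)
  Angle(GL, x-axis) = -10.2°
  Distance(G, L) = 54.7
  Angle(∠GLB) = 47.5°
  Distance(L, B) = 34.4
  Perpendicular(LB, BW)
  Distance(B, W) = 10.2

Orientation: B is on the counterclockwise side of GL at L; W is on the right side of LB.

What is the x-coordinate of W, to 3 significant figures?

44.1

G is at the origin; GL runs at -10.2° with length 54.7, so L = 54.7·(cos -10.2°, sin -10.2°) = (53.8, -9.69). ∠GLB = 47.5°, so LB runs at -10.2° + (180° − 47.5°) = 122° from the x-axis; with |LB| = 34.4, B = L + 34.4·(cos 122°, sin 122°) = (35.5, 19.4). LB is perpendicular to BW; with |BW| = 10.2 on the right of LB, W = B + 10.2·(0.845, 0.534) = (44.1, 24.8). So W.x = 44.1.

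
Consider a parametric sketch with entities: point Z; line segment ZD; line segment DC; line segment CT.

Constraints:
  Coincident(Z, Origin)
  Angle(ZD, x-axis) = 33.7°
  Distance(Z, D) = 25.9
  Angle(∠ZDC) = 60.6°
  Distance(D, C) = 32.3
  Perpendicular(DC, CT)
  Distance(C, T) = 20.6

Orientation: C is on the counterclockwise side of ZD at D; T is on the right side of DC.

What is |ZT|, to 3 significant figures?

47.4

Z is at the origin; ZD runs at 33.7° with length 25.9, so D = 25.9·(cos 33.7°, sin 33.7°) = (21.5, 14.4). ∠ZDC = 60.6°, so DC runs at 33.7° + (180° − 60.6°) = 153° from the x-axis; with |DC| = 32.3, C = D + 32.3·(cos 153°, sin 153°) = (-7.26, 29.0). DC ⟂ CT; with |CT| = 20.6 on the right of DC, T = C + 20.6·(0.452, 0.892) = (2.06, 47.4). Then |ZT| = |T − Z| = 47.4.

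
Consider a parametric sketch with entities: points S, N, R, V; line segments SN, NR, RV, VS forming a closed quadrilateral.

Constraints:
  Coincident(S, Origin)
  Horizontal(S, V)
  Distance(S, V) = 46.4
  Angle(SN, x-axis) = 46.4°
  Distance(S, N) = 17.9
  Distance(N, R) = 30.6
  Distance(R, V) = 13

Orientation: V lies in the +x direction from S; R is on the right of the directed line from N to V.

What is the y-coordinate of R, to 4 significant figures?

-7.060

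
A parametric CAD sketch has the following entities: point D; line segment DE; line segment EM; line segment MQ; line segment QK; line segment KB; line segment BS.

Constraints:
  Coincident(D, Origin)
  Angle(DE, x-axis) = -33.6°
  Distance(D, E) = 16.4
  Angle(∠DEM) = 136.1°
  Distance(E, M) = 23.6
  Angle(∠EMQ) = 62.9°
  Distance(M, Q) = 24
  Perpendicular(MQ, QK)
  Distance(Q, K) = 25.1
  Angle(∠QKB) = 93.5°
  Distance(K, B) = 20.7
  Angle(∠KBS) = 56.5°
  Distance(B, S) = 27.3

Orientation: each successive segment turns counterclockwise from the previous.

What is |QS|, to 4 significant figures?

7.521

D is at the origin; DE runs at -33.6° with length 16.4, so E = (13.66, -9.076). ∠DEM = 136.1° gives EM at 10.30° from the x-axis; with |EM| = 23.6, M = (36.88, -4.856). ∠EMQ = 62.9° gives MQ at 127.4° from the x-axis; with |MQ| = 24.0, Q = (22.30, 14.21). MQ is perpendicular to QK, so QK runs at -142.6°; with |QK| = 25.1, K = (2.363, -1.035). ∠QKB = 93.5° gives KB at -56.10° from the x-axis; with |KB| = 20.7, B = (13.91, -18.22). ∠KBS = 56.5° gives BS at 67.40° from the x-axis; with |BS| = 27.3, S = (24.40, 6.987). Then |QS| = |S − Q| = 7.521.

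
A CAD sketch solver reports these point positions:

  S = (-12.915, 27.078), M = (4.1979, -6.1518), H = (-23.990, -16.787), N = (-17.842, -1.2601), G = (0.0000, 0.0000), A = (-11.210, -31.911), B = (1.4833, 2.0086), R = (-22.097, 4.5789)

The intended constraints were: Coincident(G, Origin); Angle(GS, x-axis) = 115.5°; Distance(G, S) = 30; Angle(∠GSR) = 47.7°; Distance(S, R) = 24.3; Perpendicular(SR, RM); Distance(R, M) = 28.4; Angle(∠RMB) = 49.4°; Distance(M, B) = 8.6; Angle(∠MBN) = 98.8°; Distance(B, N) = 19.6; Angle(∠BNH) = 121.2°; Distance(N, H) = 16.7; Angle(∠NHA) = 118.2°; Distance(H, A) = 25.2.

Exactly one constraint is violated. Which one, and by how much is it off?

Distance(H, A) = 25.2 — off by 5.40.

G = (0.00, 0.00) ✓; GS at 115.5° ✓; |GS| = 30.00 ✓; ∠GSR = 47.70° ✓; |SR| = 24.30 ✓; ∠(SR, RM) = 90.00° ✓; |RM| = 28.40 ✓; ∠RMB = 49.40° ✓; |MB| = 8.600 ✓; ∠MBN = 98.80° ✓; |BN| = 19.60 ✓; ∠BNH = 121.2° ✓; |NH| = 16.70 ✓; ∠NHA = 118.2° ✓; |HA| = 19.80 ✗.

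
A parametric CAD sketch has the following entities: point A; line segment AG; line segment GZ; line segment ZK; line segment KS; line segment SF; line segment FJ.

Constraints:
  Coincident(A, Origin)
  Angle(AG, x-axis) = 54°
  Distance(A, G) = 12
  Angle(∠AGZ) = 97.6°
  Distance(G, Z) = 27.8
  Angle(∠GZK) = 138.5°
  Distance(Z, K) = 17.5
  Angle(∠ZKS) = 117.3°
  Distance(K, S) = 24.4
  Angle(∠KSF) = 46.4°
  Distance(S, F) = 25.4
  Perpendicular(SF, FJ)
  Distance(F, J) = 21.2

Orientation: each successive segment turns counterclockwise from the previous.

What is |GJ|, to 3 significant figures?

39.4

∠KSF = 46.4° gives SF at 14.2° from the x-axis; with |SF| = 25.4, F = (-17.9, 14.5). The perpendicularity gives FJ at right angles to SF, so FJ runs at 104°; with |FJ| = 21.2, J = (-23.1, 35.0). Then |GJ| = |J − G| = 39.4.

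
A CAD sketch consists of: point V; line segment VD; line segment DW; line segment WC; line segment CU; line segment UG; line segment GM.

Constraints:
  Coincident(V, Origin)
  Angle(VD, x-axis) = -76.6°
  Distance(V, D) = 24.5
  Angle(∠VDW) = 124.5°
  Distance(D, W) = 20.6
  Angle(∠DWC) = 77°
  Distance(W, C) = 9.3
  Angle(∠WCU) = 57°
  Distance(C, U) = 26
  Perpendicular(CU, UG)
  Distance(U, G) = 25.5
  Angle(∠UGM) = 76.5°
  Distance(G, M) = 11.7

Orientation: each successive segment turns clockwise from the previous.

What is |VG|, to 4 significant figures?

57.69

∠WCU = 57.0° gives CU at 1.900° from the x-axis; with |CU| = 26.0, U = (12.53, -30.63). CU is perpendicular to UG, so UG runs at -88.10°; with |UG| = 25.5, G = (13.38, -56.11). Then |VG| = |G − V| = 57.69.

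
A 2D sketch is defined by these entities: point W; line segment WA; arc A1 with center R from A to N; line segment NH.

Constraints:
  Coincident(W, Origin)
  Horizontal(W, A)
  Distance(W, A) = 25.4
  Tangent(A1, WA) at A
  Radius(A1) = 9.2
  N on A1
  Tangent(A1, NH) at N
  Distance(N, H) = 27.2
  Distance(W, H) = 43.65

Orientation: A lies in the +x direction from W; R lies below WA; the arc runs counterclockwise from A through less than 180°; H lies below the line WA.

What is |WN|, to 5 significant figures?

19.795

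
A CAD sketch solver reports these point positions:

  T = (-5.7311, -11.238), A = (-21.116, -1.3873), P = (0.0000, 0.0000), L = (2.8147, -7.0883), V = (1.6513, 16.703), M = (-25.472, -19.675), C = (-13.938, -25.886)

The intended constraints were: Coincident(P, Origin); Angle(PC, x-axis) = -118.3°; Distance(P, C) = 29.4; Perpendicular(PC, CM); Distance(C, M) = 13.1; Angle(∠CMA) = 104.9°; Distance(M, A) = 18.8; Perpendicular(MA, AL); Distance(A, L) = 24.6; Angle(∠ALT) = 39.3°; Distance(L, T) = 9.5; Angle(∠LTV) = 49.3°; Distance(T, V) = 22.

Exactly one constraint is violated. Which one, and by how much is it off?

Distance(T, V) = 22 — off by 6.90.

P = (0.00, 0.00) ✓; PC at -118.3° ✓; |PC| = 29.40 ✓; ∠(PC, CM) = 90.00° ✓; |CM| = 13.10 ✓; ∠CMA = 104.9° ✓; |MA| = 18.80 ✓; ∠(MA, AL) = 90.00° ✓; |AL| = 24.60 ✓; ∠ALT = 39.30° ✓; |LT| = 9.500 ✓; ∠LTV = 49.30° ✓; |TV| = 28.90 ✗.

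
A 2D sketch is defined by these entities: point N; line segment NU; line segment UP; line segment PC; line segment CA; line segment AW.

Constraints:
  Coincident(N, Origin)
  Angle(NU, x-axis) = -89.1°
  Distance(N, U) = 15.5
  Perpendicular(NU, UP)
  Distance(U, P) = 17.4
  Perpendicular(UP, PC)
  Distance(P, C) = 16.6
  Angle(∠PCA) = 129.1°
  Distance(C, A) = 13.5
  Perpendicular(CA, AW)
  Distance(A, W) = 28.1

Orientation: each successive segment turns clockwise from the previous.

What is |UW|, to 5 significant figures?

11.294

N is at the origin; NU runs at -89.1° with length 15.5, so U = (0.24346, -15.498). NU ⟂ UP, so UP runs at -179.10°; with |UP| = 17.4, P = (-17.154, -15.771). The perpendicularity gives PC at right angles to UP, so PC runs at 90.900°; with |PC| = 16.6, C = (-17.415, 0.82656). ∠PCA = 129.1° gives CA at 40.000° from the x-axis; with |CA| = 13.5, A = (-7.0735, 9.5042). The perpendicularity gives AW at right angles to CA, so AW runs at -50.000°; with |AW| = 28.1, W = (10.989, -12.022). Then |UW| = |W − U| = 11.294.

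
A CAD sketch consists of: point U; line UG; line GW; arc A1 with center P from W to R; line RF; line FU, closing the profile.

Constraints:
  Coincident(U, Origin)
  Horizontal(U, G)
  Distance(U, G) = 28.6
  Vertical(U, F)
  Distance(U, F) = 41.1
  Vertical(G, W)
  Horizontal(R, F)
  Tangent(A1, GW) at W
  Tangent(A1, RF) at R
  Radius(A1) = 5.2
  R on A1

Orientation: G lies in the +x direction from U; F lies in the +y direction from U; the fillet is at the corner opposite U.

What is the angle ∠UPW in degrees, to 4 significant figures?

123.1°

The virtual corner opposite U is at (28.60, 41.10). Tangency of A1 to GW means the radius PW is perpendicular to GW and since A1 is tangent to RF there, PR ⟂ RF, with radius 5.2, so the center P sits 5.2 in from both sides at P = (23.40, 35.90). That places the tangent points at W = (28.60, 35.90) on GW and R = (23.40, 41.10) on RF. Then cos ∠UPW = PU·PW / (|PU||PW|), giving 123.1°.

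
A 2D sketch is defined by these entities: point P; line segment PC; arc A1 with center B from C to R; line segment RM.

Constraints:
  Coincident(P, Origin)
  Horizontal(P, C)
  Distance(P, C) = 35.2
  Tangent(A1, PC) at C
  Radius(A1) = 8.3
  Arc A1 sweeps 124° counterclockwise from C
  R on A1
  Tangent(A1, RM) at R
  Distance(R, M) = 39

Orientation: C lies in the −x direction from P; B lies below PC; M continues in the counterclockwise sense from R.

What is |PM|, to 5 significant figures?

49.605

P is at the origin; P and C share the same y with |PC| = 35.2 and C on the −x side, so C = (-35.200, 0.0000). Since A1 is tangent to PC there, BC ⟂ PC, so B = C + (0, -8.3) = (-35.200, -8.3000). On A1, C sits at bearing 90° from B; a 124° counterclockwise sweep puts R at bearing 214°, so R = B + 8.3·(cos 214°, sin 214°) = (-42.081, -12.941). The tangent condition forces BR to be normal to RM, so RM runs along (−sin 214°, cos 214°); with |RM| = 39.0, M = (-20.272, -45.274). Then |PM| = |M − P| = 49.605.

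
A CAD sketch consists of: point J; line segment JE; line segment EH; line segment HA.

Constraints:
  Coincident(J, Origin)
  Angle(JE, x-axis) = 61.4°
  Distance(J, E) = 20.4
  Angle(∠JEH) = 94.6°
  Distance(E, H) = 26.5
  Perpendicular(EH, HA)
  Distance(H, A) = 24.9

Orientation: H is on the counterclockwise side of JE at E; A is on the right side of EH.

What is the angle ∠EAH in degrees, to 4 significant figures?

46.78°

∠JEH = 94.6°, so EH runs at 61.4° + (180° − 94.6°) = 146.8° from the x-axis; with |EH| = 26.5, H = E + 26.5·(cos 146.8°, sin 146.8°) = (-12.41, 32.42). EH ⟂ HA; with |HA| = 24.9 on the right of EH, A = H + 24.9·(0.5476, 0.8368) = (1.225, 53.26). Then cos ∠EAH = AE·AH / (|AE||AH|), giving 46.78°.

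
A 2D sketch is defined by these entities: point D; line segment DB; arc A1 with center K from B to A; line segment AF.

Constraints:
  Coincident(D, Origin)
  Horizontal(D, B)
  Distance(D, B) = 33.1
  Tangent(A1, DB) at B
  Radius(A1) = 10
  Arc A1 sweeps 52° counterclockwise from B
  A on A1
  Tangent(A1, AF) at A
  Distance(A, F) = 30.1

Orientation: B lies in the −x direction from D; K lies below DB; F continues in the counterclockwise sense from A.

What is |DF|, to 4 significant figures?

65.58

On A1, B sits at bearing 90° from K; a 52° counterclockwise sweep puts A at bearing 142°, so A = K + 10.0·(cos 142°, sin 142°) = (-40.98, -3.843). A1 meets AF tangentially, so KA is at right angles to AF, so AF runs along (−sin 142°, cos 142°); with |AF| = 30.1, F = (-59.51, -27.56). Then |DF| = |F − D| = 65.58.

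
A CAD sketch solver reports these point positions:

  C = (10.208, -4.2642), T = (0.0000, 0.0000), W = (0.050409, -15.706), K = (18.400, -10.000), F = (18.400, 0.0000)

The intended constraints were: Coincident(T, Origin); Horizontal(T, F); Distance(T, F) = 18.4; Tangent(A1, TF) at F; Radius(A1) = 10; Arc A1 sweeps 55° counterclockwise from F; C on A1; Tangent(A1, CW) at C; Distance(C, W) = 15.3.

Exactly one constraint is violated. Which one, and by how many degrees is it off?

Tangent(A1, CW) at C — off by 6.60°.

T = (0.00, 0.00) ✓; T.y = 0.00, F.y = 0.00 ✓; |TF| = 18.40 ✓; ∠(KF, FT) = 90.00° ✓; |KF| = 10.00 ✓; bearing(K→C) − bearing(K→F) = 55.00° ✓; |KC| = 10.00 ✓; ∠(KC, CW) = 96.60° ✗; |CW| = 15.30 ✓.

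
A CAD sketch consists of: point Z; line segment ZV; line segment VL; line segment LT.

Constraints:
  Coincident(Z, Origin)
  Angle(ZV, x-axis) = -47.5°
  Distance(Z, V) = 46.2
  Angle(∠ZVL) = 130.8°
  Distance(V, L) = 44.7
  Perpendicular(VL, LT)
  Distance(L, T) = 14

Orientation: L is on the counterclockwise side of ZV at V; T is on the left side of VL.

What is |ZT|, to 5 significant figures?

77.769

∠ZVL = 130.8°, so VL runs at -47.5° + (180° − 130.8°) = 1.7000° from the x-axis; with |VL| = 44.7, L = V + 44.7·(cos 1.7000°, sin 1.7000°) = (75.893, -32.736). VL is perpendicular to LT; with |LT| = 14.0 on the left of VL, T = L + 14.0·(-0.029666, 0.99956) = (75.477, -18.742). Then |ZT| = |T − Z| = 77.769.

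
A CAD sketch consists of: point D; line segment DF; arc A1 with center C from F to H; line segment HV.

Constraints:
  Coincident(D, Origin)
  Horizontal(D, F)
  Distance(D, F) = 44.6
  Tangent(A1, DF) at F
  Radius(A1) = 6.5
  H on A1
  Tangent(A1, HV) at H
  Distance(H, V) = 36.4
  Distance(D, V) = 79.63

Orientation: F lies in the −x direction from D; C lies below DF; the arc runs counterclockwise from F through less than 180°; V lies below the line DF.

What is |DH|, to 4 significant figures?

49.35

Checks: D.y = 0.00, F.y = 0.00 ✓; |CH| = 6.500 ✓; ∠(CH, HV) = 90.00° ✓; |HV| = 36.40 ✓; |DV| = 79.63 ✓.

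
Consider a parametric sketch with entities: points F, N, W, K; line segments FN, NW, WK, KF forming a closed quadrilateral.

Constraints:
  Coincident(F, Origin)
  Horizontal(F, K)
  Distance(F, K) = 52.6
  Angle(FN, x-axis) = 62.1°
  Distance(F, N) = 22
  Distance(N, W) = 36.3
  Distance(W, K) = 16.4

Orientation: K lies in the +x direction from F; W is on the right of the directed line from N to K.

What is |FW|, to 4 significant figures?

37.37

Checks: |NW| = 36.30 ✓; |WK| = 16.40 ✓.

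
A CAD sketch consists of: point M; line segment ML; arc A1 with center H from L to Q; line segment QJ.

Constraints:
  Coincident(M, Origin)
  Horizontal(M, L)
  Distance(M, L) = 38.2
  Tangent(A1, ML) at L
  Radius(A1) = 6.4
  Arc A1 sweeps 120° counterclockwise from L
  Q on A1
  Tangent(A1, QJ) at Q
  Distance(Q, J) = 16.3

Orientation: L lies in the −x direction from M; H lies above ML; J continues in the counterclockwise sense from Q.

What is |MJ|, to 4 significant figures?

47.20

On A1, L sits at bearing -90° from H; a 120° counterclockwise sweep puts Q at bearing 30°, so Q = H + 6.4·(cos 30°, sin 30°) = (-32.66, 9.600). Since A1 is tangent to QJ there, HQ ⟂ QJ, so QJ runs along (−sin 30°, cos 30°); with |QJ| = 16.3, J = (-40.81, 23.72). Then |MJ| = |J − M| = 47.20.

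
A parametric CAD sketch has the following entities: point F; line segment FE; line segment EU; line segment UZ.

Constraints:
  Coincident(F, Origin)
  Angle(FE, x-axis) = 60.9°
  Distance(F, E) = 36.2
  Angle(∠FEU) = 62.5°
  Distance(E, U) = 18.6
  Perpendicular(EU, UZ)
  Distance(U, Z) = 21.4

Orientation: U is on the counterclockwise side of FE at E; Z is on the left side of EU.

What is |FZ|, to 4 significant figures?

10.87

F is at the origin; FE runs at 60.9° with length 36.2, so E = 36.2·(cos 60.9°, sin 60.9°) = (17.61, 31.63). ∠FEU = 62.5°, so EU runs at 60.9° + (180° − 62.5°) = 178.4° from the x-axis; with |EU| = 18.6, U = E + 18.6·(cos 178.4°, sin 178.4°) = (-0.9874, 32.15). EU is perpendicular to UZ; with |UZ| = 21.4 on the left of EU, Z = U + 21.4·(-0.02792, -0.9996) = (-1.585, 10.76). Then |FZ| = |Z − F| = 10.87.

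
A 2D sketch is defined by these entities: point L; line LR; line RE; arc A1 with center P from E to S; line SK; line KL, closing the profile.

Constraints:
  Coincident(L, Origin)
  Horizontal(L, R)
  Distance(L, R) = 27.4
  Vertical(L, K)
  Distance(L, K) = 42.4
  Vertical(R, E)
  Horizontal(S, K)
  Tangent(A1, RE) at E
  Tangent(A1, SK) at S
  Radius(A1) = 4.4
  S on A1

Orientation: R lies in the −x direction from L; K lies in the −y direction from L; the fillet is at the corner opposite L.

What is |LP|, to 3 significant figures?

44.4

L is at the origin; L and R share the same y with |LR| = 27.4 and R on the −x side, so R = (-27.4, 0.00). L and K share the same x with |LK| = 42.4 and K on the −y side, so K = (0.00, -42.4). The virtual corner opposite L is at (-27.4, -42.4). A1 meets RE tangentially, so PE is at right angles to RE and tangency of A1 to SK means the radius PS is perpendicular to SK, with radius 4.4, so the center P sits 4.4 in from both sides at P = (-23.0, -38.0). Then |LP| = |P − L| = 44.4.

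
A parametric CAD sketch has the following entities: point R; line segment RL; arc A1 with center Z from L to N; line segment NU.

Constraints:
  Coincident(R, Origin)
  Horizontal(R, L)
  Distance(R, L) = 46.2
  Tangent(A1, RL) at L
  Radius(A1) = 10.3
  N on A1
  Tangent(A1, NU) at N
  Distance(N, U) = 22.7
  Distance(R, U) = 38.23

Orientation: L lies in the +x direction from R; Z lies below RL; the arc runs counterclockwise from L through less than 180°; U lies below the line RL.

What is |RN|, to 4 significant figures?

37.32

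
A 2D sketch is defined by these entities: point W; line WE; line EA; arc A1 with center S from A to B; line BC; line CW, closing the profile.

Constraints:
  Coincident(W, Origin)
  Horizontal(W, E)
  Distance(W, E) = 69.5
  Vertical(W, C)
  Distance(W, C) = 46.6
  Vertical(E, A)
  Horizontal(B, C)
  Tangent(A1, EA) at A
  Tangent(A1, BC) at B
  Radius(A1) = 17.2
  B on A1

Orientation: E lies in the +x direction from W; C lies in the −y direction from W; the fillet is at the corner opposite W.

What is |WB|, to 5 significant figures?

70.049

W is at the origin; W and E share the same y with |WE| = 69.5 and E on the +x side, so E = (69.500, 0.0000). W and C share the same x with |WC| = 46.6 and C on the −y side, so C = (0.0000, -46.600). The virtual corner opposite W is at (69.500, -46.600). The tangent condition forces SA to be normal to EA and A1 meets BC tangentially, so SB is at right angles to BC, with radius 17.2, so the center S sits 17.2 in from both sides at S = (52.300, -29.400). That places the tangent points at A = (69.500, -29.400) on EA and B = (52.300, -46.600) on BC. Then |WB| = |B − W| = 70.049.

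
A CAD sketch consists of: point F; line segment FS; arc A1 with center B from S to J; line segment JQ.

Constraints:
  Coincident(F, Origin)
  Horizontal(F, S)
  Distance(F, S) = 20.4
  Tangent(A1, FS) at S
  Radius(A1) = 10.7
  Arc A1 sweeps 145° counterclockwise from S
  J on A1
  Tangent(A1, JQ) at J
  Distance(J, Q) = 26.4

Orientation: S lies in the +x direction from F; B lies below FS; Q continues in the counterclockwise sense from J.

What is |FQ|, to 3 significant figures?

49.9

On A1, S sits at bearing 90° from B; a 145° counterclockwise sweep puts J at bearing 235°, so J = B + 10.7·(cos 235°, sin 235°) = (14.3, -19.5). A1 meets JQ tangentially, so BJ is at right angles to JQ, so JQ runs along (−sin 235°, cos 235°); with |JQ| = 26.4, Q = (35.9, -34.6). Then |FQ| = |Q − F| = 49.9.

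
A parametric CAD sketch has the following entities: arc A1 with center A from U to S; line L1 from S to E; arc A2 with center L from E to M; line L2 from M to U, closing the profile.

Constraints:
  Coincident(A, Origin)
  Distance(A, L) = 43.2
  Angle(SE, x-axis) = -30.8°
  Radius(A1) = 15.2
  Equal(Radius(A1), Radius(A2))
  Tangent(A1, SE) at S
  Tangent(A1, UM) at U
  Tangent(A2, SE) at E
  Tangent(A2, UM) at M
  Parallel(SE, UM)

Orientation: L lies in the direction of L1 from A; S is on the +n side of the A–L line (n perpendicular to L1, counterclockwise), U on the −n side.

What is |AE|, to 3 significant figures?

45.8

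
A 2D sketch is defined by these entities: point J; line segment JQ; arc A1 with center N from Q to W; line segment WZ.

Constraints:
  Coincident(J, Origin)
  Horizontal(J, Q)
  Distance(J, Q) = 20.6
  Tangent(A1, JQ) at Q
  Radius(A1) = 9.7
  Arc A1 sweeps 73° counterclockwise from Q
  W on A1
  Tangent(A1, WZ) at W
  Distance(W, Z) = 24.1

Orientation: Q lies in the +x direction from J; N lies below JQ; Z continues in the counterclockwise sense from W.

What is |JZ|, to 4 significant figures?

30.22

J is at the origin; J and Q share the same y with |JQ| = 20.6 and Q on the +x side, so Q = (20.60, 0.000). Since A1 is tangent to JQ there, NQ ⟂ JQ, so N = Q + (0, -9.7) = (20.60, -9.700). On A1, Q sits at bearing 90° from N; a 73° counterclockwise sweep puts W at bearing 163°, so W = N + 9.7·(cos 163°, sin 163°) = (11.32, -6.864). A1 meets WZ tangentially, so NW is at right angles to WZ, so WZ runs along (−sin 163°, cos 163°); with |WZ| = 24.1, Z = (4.278, -29.91). Then |JZ| = |Z − J| = 30.22.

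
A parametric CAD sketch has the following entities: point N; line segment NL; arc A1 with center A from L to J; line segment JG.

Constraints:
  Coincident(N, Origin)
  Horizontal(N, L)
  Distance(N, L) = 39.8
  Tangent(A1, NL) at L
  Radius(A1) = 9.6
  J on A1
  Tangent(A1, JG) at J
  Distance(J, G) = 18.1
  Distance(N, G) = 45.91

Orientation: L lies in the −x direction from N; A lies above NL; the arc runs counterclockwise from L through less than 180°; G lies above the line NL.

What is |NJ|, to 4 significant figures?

32.81

N is at the origin; NL is horizontal with |NL| = 39.8 and L on the −x side, so L = (-39.80, 0.000). Since A1 is tangent to NL there, AL ⟂ NL, so A = L + (0, 9.6) = (-39.80, 9.600). Since AJ ⟂ JG (tangency), |AG| = √(9.6² + 18.1²) = 20.49 regardless of where J sits on A1. So G lies on both circle(N, 45.91) and circle(A, 20.49); the above-NL intersection is G = (-35.14, 29.55). J is the foot of the tangent from G: J = (-30.52, 12.05).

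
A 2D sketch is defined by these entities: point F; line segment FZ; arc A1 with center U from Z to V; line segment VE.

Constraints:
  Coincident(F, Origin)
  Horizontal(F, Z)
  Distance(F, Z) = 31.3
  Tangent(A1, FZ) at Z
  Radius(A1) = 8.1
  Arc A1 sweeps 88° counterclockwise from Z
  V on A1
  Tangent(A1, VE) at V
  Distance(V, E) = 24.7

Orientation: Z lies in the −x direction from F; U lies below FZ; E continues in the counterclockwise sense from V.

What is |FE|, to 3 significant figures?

51.7

F is at the origin; F and Z share the same y with |FZ| = 31.3 and Z on the −x side, so Z = (-31.3, 0.00). The tangent condition forces UZ to be normal to FZ, so U = Z + (0, -8.1) = (-31.3, -8.10). On A1, Z sits at bearing 90° from U; an 88° counterclockwise sweep puts V at bearing 178°, so V = U + 8.1·(cos 178°, sin 178°) = (-39.4, -7.82). Since A1 is tangent to VE there, UV ⟂ VE, so VE runs along (−sin 178°, cos 178°); with |VE| = 24.7, E = (-40.3, -32.5). Then |FE| = |E − F| = 51.7.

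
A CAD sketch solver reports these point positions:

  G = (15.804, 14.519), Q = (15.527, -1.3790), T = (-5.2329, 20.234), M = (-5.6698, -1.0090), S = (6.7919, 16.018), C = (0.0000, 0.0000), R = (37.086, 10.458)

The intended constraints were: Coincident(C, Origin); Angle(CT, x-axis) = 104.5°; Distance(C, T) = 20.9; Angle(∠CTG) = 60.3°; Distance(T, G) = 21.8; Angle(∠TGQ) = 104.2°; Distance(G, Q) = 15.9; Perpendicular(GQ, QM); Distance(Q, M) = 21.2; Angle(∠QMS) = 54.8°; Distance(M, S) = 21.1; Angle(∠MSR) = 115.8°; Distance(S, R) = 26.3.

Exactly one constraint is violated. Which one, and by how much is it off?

Distance(S, R) = 26.3 — off by 4.50.

C = (0.00, 0.00) ✓; CT at 104.5° ✓; |CT| = 20.90 ✓; ∠CTG = 60.30° ✓; |TG| = 21.80 ✓; ∠TGQ = 104.2° ✓; |GQ| = 15.90 ✓; ∠(GQ, QM) = 90.00° ✓; |QM| = 21.20 ✓; ∠QMS = 54.80° ✓; |MS| = 21.10 ✓; ∠MSR = 115.8° ✓; |SR| = 30.80 ✗.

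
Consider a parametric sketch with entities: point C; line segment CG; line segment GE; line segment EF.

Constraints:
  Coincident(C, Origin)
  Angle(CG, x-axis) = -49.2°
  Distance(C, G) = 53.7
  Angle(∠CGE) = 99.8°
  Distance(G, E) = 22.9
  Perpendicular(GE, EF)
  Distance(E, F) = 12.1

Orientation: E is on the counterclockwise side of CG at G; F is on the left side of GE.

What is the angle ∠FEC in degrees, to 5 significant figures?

31.194°

C is at the origin; CG runs at -49.2° with length 53.7, so G = 53.7·(cos -49.2°, sin -49.2°) = (35.089, -40.651). ∠CGE = 99.8°, so GE runs at -49.2° + (180° − 99.8°) = 31.000° from the x-axis; with |GE| = 22.9, E = G + 22.9·(cos 31.000°, sin 31.000°) = (54.718, -28.856). The perpendicularity gives EF at right angles to GE; with |EF| = 12.1 on the left of GE, F = E + 12.1·(-0.51504, 0.85717) = (48.486, -18.485). Then cos ∠FEC = EF·EC / (|EF||EC|), giving 31.194°.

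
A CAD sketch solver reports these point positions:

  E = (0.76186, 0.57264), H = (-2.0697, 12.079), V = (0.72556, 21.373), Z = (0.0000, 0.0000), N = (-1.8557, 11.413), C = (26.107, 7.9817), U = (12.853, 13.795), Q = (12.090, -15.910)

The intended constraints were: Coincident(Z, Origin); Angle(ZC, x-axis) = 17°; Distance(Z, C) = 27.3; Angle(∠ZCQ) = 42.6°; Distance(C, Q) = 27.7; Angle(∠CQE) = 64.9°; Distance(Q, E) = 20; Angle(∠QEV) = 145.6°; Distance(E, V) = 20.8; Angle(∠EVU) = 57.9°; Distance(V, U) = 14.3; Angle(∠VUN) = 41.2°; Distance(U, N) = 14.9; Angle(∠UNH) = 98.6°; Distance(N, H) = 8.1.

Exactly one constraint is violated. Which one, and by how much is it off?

Distance(N, H) = 8.1 — off by 7.40.

Z = (0.00, 0.00) ✓; ZC at 17.00° ✓; |ZC| = 27.30 ✓; ∠ZCQ = 42.60° ✓; |CQ| = 27.70 ✓; ∠CQE = 64.90° ✓; |QE| = 20.00 ✓; ∠QEV = 145.6° ✓; |EV| = 20.80 ✓; ∠EVU = 57.90° ✓; |VU| = 14.30 ✓; ∠VUN = 41.20° ✓; |UN| = 14.90 ✓; ∠UNH = 98.61° ✓; |NH| = 0.6995 ✗.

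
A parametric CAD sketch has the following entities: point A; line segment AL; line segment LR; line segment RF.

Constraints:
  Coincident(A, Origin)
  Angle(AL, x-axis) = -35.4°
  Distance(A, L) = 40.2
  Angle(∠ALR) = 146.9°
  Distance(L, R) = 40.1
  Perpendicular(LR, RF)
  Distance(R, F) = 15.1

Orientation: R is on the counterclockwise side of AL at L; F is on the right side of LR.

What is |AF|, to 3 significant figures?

82.6

A is at the origin; AL runs at -35.4° with length 40.2, so L = 40.2·(cos -35.4°, sin -35.4°) = (32.8, -23.3). ∠ALR = 146.9°, so LR runs at -35.4° + (180° − 146.9°) = -2.30° from the x-axis; with |LR| = 40.1, R = L + 40.1·(cos -2.30°, sin -2.30°) = (72.8, -24.9). LR is perpendicular to RF; with |RF| = 15.1 on the right of LR, F = R + 15.1·(-0.0401, -0.999) = (72.2, -40.0). Then |AF| = |F − A| = 82.6.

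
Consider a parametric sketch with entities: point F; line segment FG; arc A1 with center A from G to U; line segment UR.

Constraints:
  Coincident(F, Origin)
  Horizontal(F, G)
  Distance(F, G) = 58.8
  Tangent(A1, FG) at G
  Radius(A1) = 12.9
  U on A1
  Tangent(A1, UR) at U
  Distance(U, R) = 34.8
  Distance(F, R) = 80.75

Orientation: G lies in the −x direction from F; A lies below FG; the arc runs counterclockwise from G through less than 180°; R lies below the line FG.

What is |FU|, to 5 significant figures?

73.098

Checks: |AG| = 12.90 ✓; |AU| = 12.90 ✓; ∠(AU, UR) = 90.00° ✓; |UR| = 34.80 ✓; |FR| = 80.75 ✓.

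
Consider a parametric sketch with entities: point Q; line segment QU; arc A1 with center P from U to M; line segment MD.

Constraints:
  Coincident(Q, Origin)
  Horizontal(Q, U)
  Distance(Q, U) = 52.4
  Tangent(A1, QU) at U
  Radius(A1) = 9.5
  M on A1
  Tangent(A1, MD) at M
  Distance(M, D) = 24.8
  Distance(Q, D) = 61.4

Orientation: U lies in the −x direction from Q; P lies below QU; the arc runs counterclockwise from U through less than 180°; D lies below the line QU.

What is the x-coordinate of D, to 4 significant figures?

-49.79

Q is at the origin; QU is horizontal with |QU| = 52.4 and U on the −x side, so U = (-52.40, 0.000). A1 meets QU tangentially, so PU is at right angles to QU, so P = U + (0, -9.5) = (-52.40, -9.500). Since PM ⟂ MD (tangency), |PD| = √(9.5² + 24.8²) = 26.56 regardless of where M sits on A1. So D lies on both circle(Q, 61.4) and circle(P, 26.56); the below-QU intersection is D = (-49.79, -35.93). M is the foot of the tangent from D: M = (-60.89, -13.75).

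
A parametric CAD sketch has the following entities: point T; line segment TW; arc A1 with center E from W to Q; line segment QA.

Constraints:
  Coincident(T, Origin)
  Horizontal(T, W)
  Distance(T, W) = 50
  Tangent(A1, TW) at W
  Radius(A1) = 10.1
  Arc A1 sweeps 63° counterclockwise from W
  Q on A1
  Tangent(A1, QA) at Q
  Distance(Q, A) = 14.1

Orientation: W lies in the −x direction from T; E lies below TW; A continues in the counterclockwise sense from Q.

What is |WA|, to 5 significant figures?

23.748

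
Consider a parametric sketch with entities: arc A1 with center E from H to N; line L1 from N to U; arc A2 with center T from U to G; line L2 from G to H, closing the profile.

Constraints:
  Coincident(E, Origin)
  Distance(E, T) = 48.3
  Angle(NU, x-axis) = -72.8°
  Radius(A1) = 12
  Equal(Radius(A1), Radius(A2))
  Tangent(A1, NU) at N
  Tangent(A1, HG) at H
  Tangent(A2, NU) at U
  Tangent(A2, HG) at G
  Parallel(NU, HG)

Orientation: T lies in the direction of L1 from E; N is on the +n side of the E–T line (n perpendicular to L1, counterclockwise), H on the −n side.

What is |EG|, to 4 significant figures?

49.77

The slot axis is L1's direction at -72.8°, so u = (cos -72.8°, sin -72.8°) = (0.2957, -0.9553) and n = (−sin -72.8°, cos -72.8°) = (0.9553, 0.2957). E is at the origin and T lies 48.3 along u from E, so T = 48.3·u = (14.28, -46.14). Tangency of A1 to both parallel lines with radius 12.0 puts N and H at E ± 12.0·n: N = (11.46, 3.548), H = (-11.46, -3.548). Equal radii place U and G the same way about T: U = T + 12.0·n = (25.75, -42.59), G = T − 12.0·n = (2.819, -49.69). Then |EG| = |G − E| = 49.77.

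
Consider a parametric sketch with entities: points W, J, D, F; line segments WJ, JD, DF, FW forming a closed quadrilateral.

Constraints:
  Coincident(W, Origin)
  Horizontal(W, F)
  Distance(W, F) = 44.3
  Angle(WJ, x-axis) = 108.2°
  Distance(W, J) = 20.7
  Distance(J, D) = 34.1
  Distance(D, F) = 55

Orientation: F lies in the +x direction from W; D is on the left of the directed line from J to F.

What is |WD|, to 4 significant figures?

48.66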